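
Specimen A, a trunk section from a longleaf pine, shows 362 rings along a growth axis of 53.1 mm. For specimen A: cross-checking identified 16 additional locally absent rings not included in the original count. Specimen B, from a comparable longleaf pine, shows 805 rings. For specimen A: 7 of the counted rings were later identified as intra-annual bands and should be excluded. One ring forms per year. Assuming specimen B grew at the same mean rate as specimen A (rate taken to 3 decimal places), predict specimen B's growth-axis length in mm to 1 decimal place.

115.1 mm

Specimen A: correcting the raw count gives 362 − 7 + 16 = 371 true rings.
A: Extension rate ≈ 53.1 / 371 = 0.143 mm/year.
Length of B = 0.143 × 805 = 115.1 mm.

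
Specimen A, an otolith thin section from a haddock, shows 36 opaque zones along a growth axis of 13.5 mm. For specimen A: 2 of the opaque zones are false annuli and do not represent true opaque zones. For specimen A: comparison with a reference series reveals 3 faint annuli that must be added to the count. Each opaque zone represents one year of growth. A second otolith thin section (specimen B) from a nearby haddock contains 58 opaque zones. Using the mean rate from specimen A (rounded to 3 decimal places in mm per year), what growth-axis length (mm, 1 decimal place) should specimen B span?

Specimen A: after corrections the count is 36 − 2 + 3 = 37 opaque zones.
A: 13.5 mm over 37 years gives 13.5 / 37 ≈ 0.365 mm per year.
For B, 0.365 mm/year × 58 years = 21.2 mm.

21.2 mm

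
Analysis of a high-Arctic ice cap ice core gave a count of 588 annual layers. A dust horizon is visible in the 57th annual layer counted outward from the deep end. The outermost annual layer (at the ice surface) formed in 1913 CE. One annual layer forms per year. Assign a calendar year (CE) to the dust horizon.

1382 CE

Between annual layer 57 and the ice surface there are 588 − 57 = 531 annual layers.
1913 − 531 = 1382 CE.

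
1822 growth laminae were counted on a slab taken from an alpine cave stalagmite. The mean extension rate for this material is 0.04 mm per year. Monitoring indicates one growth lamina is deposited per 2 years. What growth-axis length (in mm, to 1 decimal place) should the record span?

145.8 mm

At 2 years per growth lamina, 1822 × 2 = 3644 years.
3644 years at 0.04 mm/year gives 0.04 × 3644 = 145.8 mm.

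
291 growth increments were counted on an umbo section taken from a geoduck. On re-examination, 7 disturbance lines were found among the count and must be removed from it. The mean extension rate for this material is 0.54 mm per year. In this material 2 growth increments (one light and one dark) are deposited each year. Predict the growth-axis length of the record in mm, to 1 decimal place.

76.7 mm

True growth increment count = 291 − 7 = 284.
284 growth increments at 2 per year is 284 / 2 = 142 years.
Length ≈ 0.54 × 142 = 76.7 mm.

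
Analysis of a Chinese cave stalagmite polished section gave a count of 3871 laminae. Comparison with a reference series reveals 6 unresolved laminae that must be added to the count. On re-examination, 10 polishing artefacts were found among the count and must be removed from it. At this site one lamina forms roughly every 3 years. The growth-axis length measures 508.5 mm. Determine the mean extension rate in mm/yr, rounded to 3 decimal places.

True lamina count = 3871 − 10 + 6 = 3867.
3867 laminae at 3 years each span 3867 × 3 = 11601 years.
Mean rate = 508.5 mm / 11601 years ≈ 0.044 mm/yr.

0.044 mm/yr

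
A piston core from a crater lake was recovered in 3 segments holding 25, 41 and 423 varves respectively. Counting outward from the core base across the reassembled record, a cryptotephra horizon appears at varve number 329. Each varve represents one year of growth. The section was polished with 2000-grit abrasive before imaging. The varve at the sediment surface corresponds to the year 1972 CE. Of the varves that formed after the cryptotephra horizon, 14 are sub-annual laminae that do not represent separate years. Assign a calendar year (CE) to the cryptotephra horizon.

1826 CE

Total varves = 25 + 41 + 423 = 489.
The cryptotephra horizon sits at varve 329 from the core base, so 489 − 329 = 160 varves formed after it.
Removing the 14 false varves leaves 160 − 14 = 146 true varves beyond the cryptotephra horizon.
Counting back 146 years from 1972 CE places the cryptotephra horizon in 1972 − 146 = 1826 CE.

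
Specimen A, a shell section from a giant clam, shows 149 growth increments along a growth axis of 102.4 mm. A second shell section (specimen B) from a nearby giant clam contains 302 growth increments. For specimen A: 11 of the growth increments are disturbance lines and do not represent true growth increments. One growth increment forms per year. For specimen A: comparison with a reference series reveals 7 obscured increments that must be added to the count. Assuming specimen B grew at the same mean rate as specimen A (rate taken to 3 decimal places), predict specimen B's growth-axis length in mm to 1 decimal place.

Specimen A: correcting the raw count gives 149 − 11 + 7 = 145 true growth increments.
A: Mean rate = 102.4 mm / 145 years ≈ 0.706 mm/yr.
Length of B = 0.706 × 302 = 213.2 mm.

213.2 mm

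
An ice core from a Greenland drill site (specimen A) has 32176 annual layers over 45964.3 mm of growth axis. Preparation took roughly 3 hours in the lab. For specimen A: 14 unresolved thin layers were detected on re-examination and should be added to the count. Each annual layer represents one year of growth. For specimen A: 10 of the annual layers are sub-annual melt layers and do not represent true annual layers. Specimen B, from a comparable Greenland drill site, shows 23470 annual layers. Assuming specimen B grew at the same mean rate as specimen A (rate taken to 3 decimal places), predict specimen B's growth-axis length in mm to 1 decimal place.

33515.2 mm

Specimen A: true annual layer count = 32176 − 10 + 14 = 32180.
A: Extension rate ≈ 45964.3 / 32180 = 1.428 mm/yr.
B's length ≈ 1.428 × 23470 = 33515.2 mm.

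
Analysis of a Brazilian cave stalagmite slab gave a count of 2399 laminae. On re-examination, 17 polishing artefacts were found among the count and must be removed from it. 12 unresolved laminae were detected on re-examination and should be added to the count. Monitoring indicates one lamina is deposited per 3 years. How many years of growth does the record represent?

Correcting the raw count gives 2399 − 17 + 12 = 2394 true laminae.
At 3 years per lamina, 2394 × 3 = 7182 years.

7182 years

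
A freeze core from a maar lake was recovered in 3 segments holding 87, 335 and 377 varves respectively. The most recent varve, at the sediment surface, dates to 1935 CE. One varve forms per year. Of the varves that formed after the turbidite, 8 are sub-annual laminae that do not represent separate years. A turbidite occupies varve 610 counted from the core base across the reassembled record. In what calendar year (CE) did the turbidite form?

1754 CE

Total varves = 87 + 335 + 377 = 799.
799 − 610 = 189 varves lie beyond the turbidite toward the sediment surface.
Excluding 8 false varves: 189 − 8 = 181.
1935 − 181 = 1754 CE.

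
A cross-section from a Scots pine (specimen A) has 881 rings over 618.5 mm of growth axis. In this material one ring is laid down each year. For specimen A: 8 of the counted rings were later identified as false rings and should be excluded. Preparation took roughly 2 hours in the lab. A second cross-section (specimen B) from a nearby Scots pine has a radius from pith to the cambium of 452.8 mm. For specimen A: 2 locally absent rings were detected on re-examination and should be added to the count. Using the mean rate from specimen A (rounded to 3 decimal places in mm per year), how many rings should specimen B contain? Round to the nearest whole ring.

640 rings

Specimen A: after corrections the count is 881 − 8 + 2 = 875 rings.
A: 618.5 mm over 875 years gives 618.5 / 875 ≈ 0.707 mm/yr.
B spans 452.8 / 0.707 = 640.45 years ≈ 640 rings.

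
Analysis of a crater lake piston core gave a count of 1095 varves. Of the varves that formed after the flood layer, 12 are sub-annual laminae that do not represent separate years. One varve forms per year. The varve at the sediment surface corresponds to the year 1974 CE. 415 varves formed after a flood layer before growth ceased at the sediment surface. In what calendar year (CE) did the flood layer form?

There are 415 varves younger than the flood layer.
Excluding 12 false varves: 415 − 12 = 403.
1974 − 403 = 1571 CE.

1571 CE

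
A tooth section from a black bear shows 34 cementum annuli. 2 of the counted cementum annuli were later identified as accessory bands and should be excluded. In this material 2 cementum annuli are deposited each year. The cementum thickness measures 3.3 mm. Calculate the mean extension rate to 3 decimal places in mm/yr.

After corrections the count is 34 − 2 = 32 cementum annuli.
With 2 cementum annuli per year, 32 / 2 = 16 years.
3.3 mm over 16 years gives 3.3 / 16 ≈ 0.206 mm/yr.

0.206 mm/yr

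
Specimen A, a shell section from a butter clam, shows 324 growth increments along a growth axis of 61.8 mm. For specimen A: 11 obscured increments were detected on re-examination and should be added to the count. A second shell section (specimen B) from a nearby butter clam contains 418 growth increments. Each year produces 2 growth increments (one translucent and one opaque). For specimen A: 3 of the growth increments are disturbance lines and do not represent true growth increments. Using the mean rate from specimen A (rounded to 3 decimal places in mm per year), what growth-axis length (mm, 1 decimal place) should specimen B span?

Specimen A: true growth increment count = 324 − 3 + 11 = 332.
Specimen A: 332 growth increments at 2 per year is 332 / 2 = 166 years.
A: 61.8 mm over 166 years gives 61.8 / 166 ≈ 0.372 mm/yr.
Specimen B: 418 growth increments at 2 per year is 418 / 2 = 209 years. For B, 0.372 mm/year × 209 years = 77.7 mm.

77.7 mm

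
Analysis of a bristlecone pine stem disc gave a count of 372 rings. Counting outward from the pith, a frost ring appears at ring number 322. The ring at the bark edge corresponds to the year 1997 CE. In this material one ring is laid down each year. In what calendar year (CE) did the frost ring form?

372 − 322 = 50 rings lie beyond the frost ring toward the bark edge.
1997 − 50 = 1947 CE.

1947 CE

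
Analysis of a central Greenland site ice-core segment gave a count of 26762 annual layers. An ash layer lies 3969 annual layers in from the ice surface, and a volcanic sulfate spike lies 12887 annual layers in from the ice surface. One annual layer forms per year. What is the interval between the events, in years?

Separation: 12887 − 3969 = 8918 annual layers.
That is 8918 years at one annual layer per year.

8918 years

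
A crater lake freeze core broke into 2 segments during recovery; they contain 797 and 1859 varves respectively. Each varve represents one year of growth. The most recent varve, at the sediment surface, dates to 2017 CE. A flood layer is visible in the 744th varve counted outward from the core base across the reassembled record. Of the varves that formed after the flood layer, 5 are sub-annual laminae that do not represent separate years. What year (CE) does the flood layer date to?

Total varves = 797 + 1859 = 2656.
2656 − 744 = 1912 varves lie beyond the flood layer toward the sediment surface.
Removing the 5 false varves leaves 1912 − 5 = 1907 true varves beyond the flood layer.
The varve at the sediment surface is 2017 CE, so the flood layer dates to 2017 − 1907 = 110 CE.

110 CE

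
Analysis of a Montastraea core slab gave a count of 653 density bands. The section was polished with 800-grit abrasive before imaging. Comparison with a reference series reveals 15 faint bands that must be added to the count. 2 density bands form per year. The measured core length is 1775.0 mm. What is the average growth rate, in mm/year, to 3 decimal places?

5.314 mm/year

Correcting the raw count gives 653 + 15 = 668 true density bands.
668 density bands at 2 per year is 668 / 2 = 334 years.
Mean rate = 1775.0 mm / 334 years ≈ 5.314 mm/year.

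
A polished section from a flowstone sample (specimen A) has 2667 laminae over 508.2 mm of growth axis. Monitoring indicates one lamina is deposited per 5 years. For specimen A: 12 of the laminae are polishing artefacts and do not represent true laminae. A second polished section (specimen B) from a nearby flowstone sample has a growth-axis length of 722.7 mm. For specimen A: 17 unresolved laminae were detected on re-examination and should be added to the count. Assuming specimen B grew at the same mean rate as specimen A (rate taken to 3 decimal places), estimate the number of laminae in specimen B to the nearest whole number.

Specimen A: true lamina count = 2667 − 12 + 17 = 2672.
Specimen A: multiplying by 5 years per lamina: 2672 × 5 = 13360 years.
A: 508.2 mm over 13360 years gives 508.2 / 13360 ≈ 0.038 mm/yr.
B spans 722.7 / 0.038 = 19018.42 years; at 5 years per lamina that is 19018.42 / 5 ≈ 3804 laminae.

3804 laminae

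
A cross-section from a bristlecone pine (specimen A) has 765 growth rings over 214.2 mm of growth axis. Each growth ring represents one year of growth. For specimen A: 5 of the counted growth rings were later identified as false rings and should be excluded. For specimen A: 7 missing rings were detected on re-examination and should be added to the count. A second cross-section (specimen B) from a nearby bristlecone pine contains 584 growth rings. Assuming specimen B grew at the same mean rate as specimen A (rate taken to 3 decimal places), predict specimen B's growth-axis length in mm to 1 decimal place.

162.9 mm

Specimen A: true growth ring count = 765 − 5 + 7 = 767.
A: Mean rate = 214.2 mm / 767 years ≈ 0.279 mm/year.
B's length ≈ 0.279 × 584 = 162.9 mm.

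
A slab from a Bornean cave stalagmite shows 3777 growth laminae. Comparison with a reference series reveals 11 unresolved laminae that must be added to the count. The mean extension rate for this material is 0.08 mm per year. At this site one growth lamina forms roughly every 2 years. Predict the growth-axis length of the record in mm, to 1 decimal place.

True growth lamina count = 3777 + 11 = 3788.
3788 growth laminae at 2 years each span 3788 × 2 = 7576 years.
7576 years at 0.08 mm/year gives 0.08 × 7576 = 606.1 mm.

606.1 mm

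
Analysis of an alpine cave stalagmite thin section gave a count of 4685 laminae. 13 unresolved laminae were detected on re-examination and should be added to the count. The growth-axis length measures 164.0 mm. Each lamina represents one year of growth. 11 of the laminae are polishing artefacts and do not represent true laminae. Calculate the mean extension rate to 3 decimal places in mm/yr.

True lamina count = 4685 − 11 + 13 = 4687.
Extension rate ≈ 164.0 / 4687 = 0.035 mm/yr.

0.035 mm/yr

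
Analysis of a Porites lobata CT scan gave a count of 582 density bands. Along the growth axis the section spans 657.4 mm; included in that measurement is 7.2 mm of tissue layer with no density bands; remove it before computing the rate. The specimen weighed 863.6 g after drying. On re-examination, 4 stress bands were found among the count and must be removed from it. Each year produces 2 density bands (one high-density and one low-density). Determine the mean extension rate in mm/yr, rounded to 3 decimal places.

Correcting the raw count gives 582 − 4 = 578 true density bands.
With 2 density bands per year, 578 / 2 = 289 years.
Net length = 657.4 − 7.2 = 650.2 mm.
650.2 mm over 289 years gives 650.2 / 289 ≈ 2.250 mm/yr.

2.250 mm/yr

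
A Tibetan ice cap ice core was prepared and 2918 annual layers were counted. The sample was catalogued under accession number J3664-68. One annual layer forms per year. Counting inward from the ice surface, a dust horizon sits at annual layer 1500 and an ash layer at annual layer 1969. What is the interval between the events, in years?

1969 − 1500 = 469 annual layers lie between the two events.
That is 469 years at one annual layer per year.

469 years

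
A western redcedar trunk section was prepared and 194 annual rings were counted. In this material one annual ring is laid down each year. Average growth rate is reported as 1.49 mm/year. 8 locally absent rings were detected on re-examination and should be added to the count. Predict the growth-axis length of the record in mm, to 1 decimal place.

Correcting the raw count gives 194 + 8 = 202 true annual rings.
Predicted length = 1.49 mm/year × 202 years = 301.0 mm.

301.0 mm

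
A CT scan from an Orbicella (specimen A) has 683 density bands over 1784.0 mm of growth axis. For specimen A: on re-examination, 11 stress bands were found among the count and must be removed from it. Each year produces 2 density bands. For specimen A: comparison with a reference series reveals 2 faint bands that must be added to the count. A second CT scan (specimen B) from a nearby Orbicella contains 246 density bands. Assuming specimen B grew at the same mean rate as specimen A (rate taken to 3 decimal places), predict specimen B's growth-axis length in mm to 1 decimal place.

651.2 mm

Specimen A: adjusted count: 683 − 11 + 2 = 674 density bands.
Specimen A: dividing by 2 density bands per year: 674 / 2 = 337 years.
A: 1784.0 mm over 337 years gives 1784.0 / 337 ≈ 5.294 mm/yr.
Specimen B: dividing by 2 density bands per year: 246 / 2 = 123 years. B's length ≈ 5.294 × 123 = 651.2 mm.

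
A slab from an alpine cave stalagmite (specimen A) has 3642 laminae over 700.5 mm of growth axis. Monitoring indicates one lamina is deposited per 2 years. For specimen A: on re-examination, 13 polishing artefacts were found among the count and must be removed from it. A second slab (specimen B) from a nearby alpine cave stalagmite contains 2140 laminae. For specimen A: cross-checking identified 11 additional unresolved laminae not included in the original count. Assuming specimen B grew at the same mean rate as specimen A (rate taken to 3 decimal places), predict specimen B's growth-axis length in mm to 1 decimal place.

Specimen A: adjusted count: 3642 − 13 + 11 = 3640 laminae.
Specimen A: 3640 laminae at 2 years each span 3640 × 2 = 7280 years.
A: Extension rate ≈ 700.5 / 7280 = 0.096 mm/year.
Specimen B: multiplying by 2 years per lamina: 2140 × 2 = 4280 years. Length of B = 0.096 × 4280 = 410.9 mm.

410.9 mm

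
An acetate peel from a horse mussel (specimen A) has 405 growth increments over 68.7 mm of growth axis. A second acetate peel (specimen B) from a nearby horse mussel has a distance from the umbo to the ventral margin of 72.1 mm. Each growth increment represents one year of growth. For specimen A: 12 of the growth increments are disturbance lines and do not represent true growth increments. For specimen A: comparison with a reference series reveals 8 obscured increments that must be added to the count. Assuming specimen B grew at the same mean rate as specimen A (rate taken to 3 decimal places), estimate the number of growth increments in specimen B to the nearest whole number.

422 growth increments

Specimen A: correcting the raw count gives 405 − 12 + 8 = 401 true growth increments.
A: Extension rate ≈ 68.7 / 401 = 0.171 mm/year.
For B, 72.1 / 0.171 = 421.64 years ≈ 422 growth increments.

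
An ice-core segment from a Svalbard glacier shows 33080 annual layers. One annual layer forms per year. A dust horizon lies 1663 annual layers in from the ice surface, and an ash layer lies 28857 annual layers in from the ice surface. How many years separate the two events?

27194 yr

Separation: 28857 − 1663 = 27194 annual layers.
That is 27194 years at one annual layer per year.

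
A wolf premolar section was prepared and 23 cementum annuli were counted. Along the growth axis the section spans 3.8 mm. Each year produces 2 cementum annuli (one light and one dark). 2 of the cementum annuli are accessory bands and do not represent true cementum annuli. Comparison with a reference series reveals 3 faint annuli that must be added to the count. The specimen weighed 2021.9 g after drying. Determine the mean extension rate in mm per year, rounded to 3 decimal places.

Correcting the raw count gives 23 − 2 + 3 = 24 true cementum annuli.
With 2 cementum annuli per year, 24 / 2 = 12 years.
3.8 mm over 12 years gives 3.8 / 12 ≈ 0.317 mm per year.

0.317 mm per year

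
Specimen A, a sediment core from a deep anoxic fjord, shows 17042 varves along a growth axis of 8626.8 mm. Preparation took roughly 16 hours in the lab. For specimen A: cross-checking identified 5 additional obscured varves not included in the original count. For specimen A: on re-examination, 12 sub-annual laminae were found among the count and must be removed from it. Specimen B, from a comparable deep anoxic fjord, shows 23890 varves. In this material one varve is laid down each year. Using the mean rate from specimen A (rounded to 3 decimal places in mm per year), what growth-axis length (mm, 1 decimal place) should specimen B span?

Specimen A: adjusted count: 17042 − 12 + 5 = 17035 varves.
A: 8626.8 mm over 17035 years gives 8626.8 / 17035 ≈ 0.506 mm per year.
Length of B = 0.506 × 23890 = 12088.3 mm.

12088.3 mm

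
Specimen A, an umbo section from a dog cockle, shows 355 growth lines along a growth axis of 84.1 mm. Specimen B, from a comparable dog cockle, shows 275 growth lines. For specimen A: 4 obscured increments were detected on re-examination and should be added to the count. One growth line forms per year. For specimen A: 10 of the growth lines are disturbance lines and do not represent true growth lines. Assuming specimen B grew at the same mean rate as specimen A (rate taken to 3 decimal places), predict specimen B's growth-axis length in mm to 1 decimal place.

66.3 mm

Specimen A: true growth line count = 355 − 10 + 4 = 349.
A: 84.1 mm over 349 years gives 84.1 / 349 ≈ 0.241 mm/year.
B's length ≈ 0.241 × 275 = 66.3 mm.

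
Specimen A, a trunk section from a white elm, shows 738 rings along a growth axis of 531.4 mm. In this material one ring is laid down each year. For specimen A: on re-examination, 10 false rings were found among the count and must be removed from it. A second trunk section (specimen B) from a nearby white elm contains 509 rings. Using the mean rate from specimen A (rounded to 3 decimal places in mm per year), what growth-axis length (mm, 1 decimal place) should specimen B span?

Specimen A: correcting the raw count gives 738 − 10 = 728 true rings.
A: Mean rate = 531.4 mm / 728 years ≈ 0.730 mm/yr.
Length of B = 0.730 × 509 = 371.6 mm.

371.6 mm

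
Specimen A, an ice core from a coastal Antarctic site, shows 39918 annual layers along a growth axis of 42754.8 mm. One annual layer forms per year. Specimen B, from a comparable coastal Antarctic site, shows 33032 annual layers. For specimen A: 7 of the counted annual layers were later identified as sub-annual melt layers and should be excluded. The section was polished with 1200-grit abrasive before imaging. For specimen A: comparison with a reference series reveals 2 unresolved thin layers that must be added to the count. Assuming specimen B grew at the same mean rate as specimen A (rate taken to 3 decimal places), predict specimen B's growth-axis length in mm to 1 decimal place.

Specimen A: after corrections the count is 39918 − 7 + 2 = 39913 annual layers.
A: Mean rate = 42754.8 mm / 39913 years ≈ 1.071 mm/yr.
For B, 1.071 mm/year × 33032 years = 35377.3 mm.

35377.3 mm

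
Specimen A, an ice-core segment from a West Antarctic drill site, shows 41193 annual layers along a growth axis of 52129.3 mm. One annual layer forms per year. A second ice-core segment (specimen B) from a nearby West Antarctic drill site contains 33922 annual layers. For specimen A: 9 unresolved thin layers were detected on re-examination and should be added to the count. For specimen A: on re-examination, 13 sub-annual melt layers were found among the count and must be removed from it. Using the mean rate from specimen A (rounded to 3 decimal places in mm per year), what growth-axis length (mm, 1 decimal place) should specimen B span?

42945.3 mm

Specimen A: after corrections the count is 41193 − 13 + 9 = 41189 annual layers.
A: Extension rate ≈ 52129.3 / 41189 = 1.266 mm per year.
Length of B = 1.266 × 33922 = 42945.3 mm.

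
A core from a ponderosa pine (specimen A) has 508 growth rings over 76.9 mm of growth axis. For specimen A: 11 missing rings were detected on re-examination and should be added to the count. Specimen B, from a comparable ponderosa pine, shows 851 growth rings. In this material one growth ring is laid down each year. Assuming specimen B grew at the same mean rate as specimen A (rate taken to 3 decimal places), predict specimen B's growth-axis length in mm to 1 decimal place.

125.9 mm

Specimen A: true growth ring count = 508 + 11 = 519.
A: Extension rate ≈ 76.9 / 519 = 0.148 mm per year.
B's length ≈ 0.148 × 851 = 125.9 mm.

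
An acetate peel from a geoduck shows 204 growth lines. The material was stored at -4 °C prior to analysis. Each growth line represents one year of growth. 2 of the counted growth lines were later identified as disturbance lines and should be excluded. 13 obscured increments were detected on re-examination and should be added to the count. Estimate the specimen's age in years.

215 years

True growth line count = 204 − 2 + 13 = 215.
At one growth line per year, that is 215 years.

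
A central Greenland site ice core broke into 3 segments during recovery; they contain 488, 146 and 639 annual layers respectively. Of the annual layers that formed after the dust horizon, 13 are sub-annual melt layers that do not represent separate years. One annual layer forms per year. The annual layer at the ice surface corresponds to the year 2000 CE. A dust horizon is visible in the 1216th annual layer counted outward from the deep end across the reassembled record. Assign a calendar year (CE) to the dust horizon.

Total annual layers = 488 + 146 + 639 = 1273.
Between annual layer 1216 and the ice surface there are 1273 − 1216 = 57 annual layers.
57 − 13 false = 44 true annual layers after the dust horizon.
The annual layer at the ice surface is 2000 CE, so the dust horizon dates to 2000 − 44 = 1956 CE.

1956 CE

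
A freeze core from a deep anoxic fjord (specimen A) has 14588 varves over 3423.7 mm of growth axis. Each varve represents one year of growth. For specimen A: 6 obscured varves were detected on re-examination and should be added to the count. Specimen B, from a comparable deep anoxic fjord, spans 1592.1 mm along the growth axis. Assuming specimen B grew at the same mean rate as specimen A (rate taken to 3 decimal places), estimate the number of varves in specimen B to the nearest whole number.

6775 varves

Specimen A: true varve count = 14588 + 6 = 14594.
A: 3423.7 mm over 14594 years gives 3423.7 / 14594 ≈ 0.235 mm per year.
For B, 1592.1 / 0.235 = 6774.89 years ≈ 6775 varves.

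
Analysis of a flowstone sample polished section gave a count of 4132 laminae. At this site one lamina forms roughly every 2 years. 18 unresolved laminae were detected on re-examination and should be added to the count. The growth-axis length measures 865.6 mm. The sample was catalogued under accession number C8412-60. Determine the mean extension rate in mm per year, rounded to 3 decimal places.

0.104 mm per year

After corrections the count is 4132 + 18 = 4150 laminae.
Multiplying by 2 years per lamina: 4150 × 2 = 8300 years.
Extension rate ≈ 865.6 / 8300 = 0.104 mm per year.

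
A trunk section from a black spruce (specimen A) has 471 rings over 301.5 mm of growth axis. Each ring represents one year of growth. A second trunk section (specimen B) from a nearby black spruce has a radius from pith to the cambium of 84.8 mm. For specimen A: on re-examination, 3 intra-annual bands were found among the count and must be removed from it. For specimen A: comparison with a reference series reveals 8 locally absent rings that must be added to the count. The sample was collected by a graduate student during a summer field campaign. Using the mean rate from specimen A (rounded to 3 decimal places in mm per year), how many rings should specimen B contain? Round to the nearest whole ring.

134 rings

Specimen A: true ring count = 471 − 3 + 8 = 476.
A: Extension rate ≈ 301.5 / 476 = 0.633 mm/yr.
Specimen B: 84.8 mm / 0.633 mm per year = 133.97 years ≈ 134 rings.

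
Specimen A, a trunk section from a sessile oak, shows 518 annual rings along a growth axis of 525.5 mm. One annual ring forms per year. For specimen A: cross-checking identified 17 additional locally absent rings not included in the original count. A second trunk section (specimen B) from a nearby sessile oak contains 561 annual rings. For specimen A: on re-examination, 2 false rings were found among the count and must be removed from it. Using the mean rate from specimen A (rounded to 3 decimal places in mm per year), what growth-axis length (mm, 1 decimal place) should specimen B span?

Specimen A: adjusted count: 518 − 2 + 17 = 533 annual rings.
A: 525.5 mm over 533 years gives 525.5 / 533 ≈ 0.986 mm per year.
Length of B = 0.986 × 561 = 553.1 mm.

553.1 mm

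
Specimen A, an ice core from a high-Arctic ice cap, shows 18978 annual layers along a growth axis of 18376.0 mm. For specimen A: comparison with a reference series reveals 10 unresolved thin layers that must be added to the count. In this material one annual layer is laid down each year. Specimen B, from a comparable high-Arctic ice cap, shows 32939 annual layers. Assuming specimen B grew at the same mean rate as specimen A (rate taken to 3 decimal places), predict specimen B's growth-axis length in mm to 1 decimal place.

Specimen A: true annual layer count = 18978 + 10 = 18988.
A: Extension rate ≈ 18376.0 / 18988 = 0.968 mm per year.
Length of B = 0.968 × 32939 = 31885.0 mm.

31885.0 mm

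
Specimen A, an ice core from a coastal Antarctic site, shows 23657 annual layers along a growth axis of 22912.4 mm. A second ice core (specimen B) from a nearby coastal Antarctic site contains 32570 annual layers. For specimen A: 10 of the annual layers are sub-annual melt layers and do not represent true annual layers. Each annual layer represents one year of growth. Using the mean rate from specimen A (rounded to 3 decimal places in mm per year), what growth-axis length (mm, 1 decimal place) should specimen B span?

31560.3 mm

Specimen A: correcting the raw count gives 23657 − 10 = 23647 true annual layers.
A: Mean rate = 22912.4 mm / 23647 years ≈ 0.969 mm/yr.
B's length ≈ 0.969 × 32570 = 31560.3 mm.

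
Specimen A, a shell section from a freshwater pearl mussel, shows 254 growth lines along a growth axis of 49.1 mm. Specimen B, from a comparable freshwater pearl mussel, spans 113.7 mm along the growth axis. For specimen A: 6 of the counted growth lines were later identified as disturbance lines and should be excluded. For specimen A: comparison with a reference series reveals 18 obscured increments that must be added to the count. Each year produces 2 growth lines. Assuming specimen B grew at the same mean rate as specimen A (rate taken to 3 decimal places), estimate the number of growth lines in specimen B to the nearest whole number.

Specimen A: true growth line count = 254 − 6 + 18 = 266.
Specimen A: with 2 growth lines per year, 266 / 2 = 133 years.
A: Mean rate = 49.1 mm / 133 years ≈ 0.369 mm per year.
B spans 113.7 / 0.369 = 308.13 years; at 2 growth lines per year that is 308.13 × 2 ≈ 616 growth lines.

616 growth lines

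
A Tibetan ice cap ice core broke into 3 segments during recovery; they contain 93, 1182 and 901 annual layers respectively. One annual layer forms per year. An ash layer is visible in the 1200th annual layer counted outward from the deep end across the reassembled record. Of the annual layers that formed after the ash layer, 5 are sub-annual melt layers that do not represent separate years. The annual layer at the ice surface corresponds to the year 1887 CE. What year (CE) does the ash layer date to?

916 CE

Total annual layers = 93 + 1182 + 901 = 2176.
The ash layer sits at annual layer 1200 from the deep end, so 2176 − 1200 = 976 annual layers formed after it.
Excluding 5 false annual layers: 976 − 5 = 971.
The annual layer at the ice surface is 1887 CE, so the ash layer dates to 1887 − 971 = 916 CE.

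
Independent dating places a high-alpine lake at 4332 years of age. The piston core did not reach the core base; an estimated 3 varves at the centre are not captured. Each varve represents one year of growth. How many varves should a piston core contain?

4329 varves

At one varve per year, 4332 years correspond to 4332 varves.
Less the 3 uncaptured varves: 4332 − 3 = 4329.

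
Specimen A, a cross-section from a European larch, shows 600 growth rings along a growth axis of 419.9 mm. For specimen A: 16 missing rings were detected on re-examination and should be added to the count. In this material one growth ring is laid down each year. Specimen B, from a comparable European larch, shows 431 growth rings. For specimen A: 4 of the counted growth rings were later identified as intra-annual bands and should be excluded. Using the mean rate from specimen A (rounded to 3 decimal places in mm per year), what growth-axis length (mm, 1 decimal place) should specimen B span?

295.7 mm

Specimen A: correcting the raw count gives 600 − 4 + 16 = 612 true growth rings.
A: Extension rate ≈ 419.9 / 612 = 0.686 mm/year.
B's length ≈ 0.686 × 431 = 295.7 mm.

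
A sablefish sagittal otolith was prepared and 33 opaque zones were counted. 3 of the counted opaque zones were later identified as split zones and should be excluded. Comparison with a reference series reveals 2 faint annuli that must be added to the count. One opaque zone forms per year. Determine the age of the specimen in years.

32 years

True opaque zone count = 33 − 3 + 2 = 32.
With a one-to-one opaque zone periodicity this is 32 years.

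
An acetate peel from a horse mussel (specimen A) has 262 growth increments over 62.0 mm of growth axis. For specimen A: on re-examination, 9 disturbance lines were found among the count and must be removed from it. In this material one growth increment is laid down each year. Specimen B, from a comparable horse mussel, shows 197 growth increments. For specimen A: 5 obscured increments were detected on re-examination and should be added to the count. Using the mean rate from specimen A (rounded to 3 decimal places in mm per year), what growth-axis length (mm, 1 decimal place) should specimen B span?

Specimen A: adjusted count: 262 − 9 + 5 = 258 growth increments.
A: 62.0 mm over 258 years gives 62.0 / 258 ≈ 0.240 mm/year.
B's length ≈ 0.240 × 197 = 47.3 mm.

47.3 mm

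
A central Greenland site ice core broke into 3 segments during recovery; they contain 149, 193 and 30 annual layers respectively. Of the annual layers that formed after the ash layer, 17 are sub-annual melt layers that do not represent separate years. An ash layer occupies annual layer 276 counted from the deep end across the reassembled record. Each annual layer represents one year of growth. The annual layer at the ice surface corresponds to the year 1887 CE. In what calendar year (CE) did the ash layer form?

1808 CE

Total annual layers = 149 + 193 + 30 = 372.
Between annual layer 276 and the ice surface there are 372 − 276 = 96 annual layers.
96 − 17 false = 79 true annual layers after the ash layer.
The annual layer at the ice surface is 1887 CE, so the ash layer dates to 1887 − 79 = 1808 CE.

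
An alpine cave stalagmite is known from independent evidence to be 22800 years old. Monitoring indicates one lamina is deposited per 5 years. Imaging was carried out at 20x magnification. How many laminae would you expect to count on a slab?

Expected laminae: 22800 / 5 = 4560.
So 4560 laminae should be present.

4560 laminae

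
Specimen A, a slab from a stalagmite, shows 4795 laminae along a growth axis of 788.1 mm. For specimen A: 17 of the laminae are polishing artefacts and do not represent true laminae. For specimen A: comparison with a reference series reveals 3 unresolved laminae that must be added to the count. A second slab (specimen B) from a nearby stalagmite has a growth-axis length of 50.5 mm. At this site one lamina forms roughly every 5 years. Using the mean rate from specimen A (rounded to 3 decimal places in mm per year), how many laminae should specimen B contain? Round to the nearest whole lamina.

Specimen A: true lamina count = 4795 − 17 + 3 = 4781.
Specimen A: at 5 years per lamina, 4781 × 5 = 23905 years.
A: 788.1 mm over 23905 years gives 788.1 / 23905 ≈ 0.033 mm/year.
Specimen B: 50.5 mm / 0.033 mm per year = 1530.30 years; at 5 years per lamina that is 1530.30 / 5 ≈ 306 laminae.

306 laminae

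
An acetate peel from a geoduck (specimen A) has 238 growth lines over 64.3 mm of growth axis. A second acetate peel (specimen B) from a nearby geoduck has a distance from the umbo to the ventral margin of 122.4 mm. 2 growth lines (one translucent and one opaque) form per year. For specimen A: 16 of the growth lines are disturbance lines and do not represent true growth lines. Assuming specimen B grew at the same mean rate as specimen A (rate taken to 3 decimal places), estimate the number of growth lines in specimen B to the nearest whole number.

423 growth lines

Specimen A: correcting the raw count gives 238 − 16 = 222 true growth lines.
Specimen A: 222 growth lines at 2 per year is 222 / 2 = 111 years.
A: Extension rate ≈ 64.3 / 111 = 0.579 mm per year.
For B, 122.4 / 0.579 = 211.40 years; at 2 growth lines per year that is 211.40 × 2 ≈ 423 growth lines.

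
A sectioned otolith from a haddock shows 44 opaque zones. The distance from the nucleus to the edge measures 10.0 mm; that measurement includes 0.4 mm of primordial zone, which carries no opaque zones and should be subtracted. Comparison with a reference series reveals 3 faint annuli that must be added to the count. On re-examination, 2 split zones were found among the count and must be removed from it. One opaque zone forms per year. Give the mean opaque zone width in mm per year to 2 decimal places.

0.21 mm per year

Adjusted count: 44 − 2 + 3 = 45 opaque zones.
Net length = 10.0 − 0.4 = 9.6 mm.
Mean rate = 9.6 mm / 45 years ≈ 0.21 mm per year.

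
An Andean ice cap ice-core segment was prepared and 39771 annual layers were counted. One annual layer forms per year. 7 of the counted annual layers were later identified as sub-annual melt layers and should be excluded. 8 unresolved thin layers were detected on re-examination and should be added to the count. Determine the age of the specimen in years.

39772 years

True annual layer count = 39771 − 7 + 8 = 39772.
With a one-to-one annual layer periodicity this is 39772 years.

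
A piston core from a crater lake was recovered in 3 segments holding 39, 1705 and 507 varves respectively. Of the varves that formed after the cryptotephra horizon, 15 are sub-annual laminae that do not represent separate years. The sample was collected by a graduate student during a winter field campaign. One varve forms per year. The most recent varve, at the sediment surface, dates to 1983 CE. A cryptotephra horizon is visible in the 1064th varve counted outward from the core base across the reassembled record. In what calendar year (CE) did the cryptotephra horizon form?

811 CE

Total varves = 39 + 1705 + 507 = 2251.
The cryptotephra horizon sits at varve 1064 from the core base, so 2251 − 1064 = 1187 varves formed after it.
Excluding 15 false varves: 1187 − 15 = 1172.
Counting back 1172 years from 1983 CE places the cryptotephra horizon in 1983 − 1172 = 811 CE.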